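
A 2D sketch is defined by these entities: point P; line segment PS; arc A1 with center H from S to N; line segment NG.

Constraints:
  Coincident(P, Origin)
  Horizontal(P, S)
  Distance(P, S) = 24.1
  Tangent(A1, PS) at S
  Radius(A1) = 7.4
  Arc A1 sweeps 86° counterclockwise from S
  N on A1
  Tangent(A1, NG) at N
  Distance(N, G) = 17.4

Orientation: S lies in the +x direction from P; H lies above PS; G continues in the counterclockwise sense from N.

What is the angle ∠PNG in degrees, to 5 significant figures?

106.33°

On A1, S sits at bearing -90° from H; an 86° counterclockwise sweep puts N at bearing -4°, so N = H + 7.4·(cos -4°, sin -4°) = (31.482, 6.8838). Since A1 is tangent to NG there, HN ⟂ NG, so NG runs along (−sin -4°, cos -4°); with |NG| = 17.4, G = (32.696, 24.241). Then cos ∠PNG = NP·NG / (|NP||NG|), giving 106.33°.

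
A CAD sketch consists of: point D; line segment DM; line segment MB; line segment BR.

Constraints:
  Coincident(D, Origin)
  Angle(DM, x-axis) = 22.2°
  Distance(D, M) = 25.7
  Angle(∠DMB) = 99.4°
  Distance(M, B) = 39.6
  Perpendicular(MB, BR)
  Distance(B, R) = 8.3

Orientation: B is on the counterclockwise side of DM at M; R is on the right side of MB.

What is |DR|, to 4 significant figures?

55.23

∠DMB = 99.4°, so MB runs at 22.2° + (180° − 99.4°) = 102.8° from the x-axis; with |MB| = 39.6, B = M + 39.6·(cos 102.8°, sin 102.8°) = (15.02, 48.33). MB is perpendicular to BR; with |BR| = 8.3 on the right of MB, R = B + 8.3·(0.9751, 0.2215) = (23.12, 50.17). Then |DR| = |R − D| = 55.23.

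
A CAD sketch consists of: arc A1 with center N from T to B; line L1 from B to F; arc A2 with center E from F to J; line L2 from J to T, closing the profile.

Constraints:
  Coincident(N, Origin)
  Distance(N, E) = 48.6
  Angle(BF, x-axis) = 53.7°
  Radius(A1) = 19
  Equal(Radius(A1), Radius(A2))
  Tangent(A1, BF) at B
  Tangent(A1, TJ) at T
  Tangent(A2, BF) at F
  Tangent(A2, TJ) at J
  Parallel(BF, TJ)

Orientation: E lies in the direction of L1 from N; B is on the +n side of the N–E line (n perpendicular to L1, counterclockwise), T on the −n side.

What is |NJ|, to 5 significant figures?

52.182

The slot axis is L1's direction at 53.7°, so u = (cos 53.7°, sin 53.7°) = (0.59201, 0.80593) and n = (−sin 53.7°, cos 53.7°) = (-0.80593, 0.59201). N is at the origin and E lies 48.6 along u from N, so E = 48.6·u = (28.772, 39.168). Tangency of A1 to both parallel lines with radius 19.0 puts B and T at N ± 19.0·n: B = (-15.313, 11.248), T = (15.313, -11.248). Equal radii place F and J the same way about E: F = E + 19.0·n = (13.459, 50.416), J = E − 19.0·n = (44.084, 27.920). Then |NJ| = |J − N| = 52.182.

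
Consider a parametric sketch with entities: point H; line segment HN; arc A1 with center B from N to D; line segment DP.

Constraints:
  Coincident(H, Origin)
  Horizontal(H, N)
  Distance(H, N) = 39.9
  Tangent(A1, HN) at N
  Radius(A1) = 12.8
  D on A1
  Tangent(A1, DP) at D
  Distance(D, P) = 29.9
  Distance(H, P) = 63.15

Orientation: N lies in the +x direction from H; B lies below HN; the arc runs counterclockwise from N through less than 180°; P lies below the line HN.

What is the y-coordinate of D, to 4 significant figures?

-19.37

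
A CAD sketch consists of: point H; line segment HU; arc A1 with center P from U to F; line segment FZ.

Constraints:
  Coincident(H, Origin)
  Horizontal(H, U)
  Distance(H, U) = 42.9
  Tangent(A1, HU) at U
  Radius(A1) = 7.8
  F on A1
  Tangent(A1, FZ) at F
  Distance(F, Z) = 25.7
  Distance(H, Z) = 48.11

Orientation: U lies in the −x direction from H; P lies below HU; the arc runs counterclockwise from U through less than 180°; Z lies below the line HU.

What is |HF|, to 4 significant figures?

50.81

H is at the origin; HU is horizontal with |HU| = 42.9 and U on the −x side, so U = (-42.90, 0.000). Since A1 is tangent to HU there, PU ⟂ HU, so P = U + (0, -7.8) = (-42.90, -7.800). Since PF ⟂ FZ (tangency), |PZ| = √(7.8² + 25.7²) = 26.86 regardless of where F sits on A1. So Z lies on both circle(H, 48.11) and circle(P, 26.86); the below-HU intersection is Z = (-34.66, -33.36). F is the foot of the tangent from Z: F = (-49.31, -12.25).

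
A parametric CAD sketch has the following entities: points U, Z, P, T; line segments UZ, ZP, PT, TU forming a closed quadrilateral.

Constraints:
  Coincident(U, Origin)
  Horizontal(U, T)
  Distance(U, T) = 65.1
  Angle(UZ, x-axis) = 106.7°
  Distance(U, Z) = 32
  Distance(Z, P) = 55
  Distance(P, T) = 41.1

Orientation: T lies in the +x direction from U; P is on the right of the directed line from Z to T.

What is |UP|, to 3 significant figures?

28.3

Checks: |ZP| = 55.00 ✓; |PT| = 41.10 ✓.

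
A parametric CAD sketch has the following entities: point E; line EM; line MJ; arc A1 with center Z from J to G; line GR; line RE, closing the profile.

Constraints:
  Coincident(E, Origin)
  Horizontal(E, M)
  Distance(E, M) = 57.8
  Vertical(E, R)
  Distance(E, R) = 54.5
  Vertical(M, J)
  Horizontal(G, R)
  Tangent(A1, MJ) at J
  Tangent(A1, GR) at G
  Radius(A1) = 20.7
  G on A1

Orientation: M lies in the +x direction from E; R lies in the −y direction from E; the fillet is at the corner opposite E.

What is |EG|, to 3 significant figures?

65.9

The virtual corner opposite E is at (57.8, -54.5). The tangent condition forces ZJ to be normal to MJ and A1 meets GR tangentially, so ZG is at right angles to GR, with radius 20.7, so the center Z sits 20.7 in from both sides at Z = (37.1, -33.8). That places the tangent points at J = (57.8, -33.8) on MJ and G = (37.1, -54.5) on GR. Then |EG| = |G − E| = 65.9.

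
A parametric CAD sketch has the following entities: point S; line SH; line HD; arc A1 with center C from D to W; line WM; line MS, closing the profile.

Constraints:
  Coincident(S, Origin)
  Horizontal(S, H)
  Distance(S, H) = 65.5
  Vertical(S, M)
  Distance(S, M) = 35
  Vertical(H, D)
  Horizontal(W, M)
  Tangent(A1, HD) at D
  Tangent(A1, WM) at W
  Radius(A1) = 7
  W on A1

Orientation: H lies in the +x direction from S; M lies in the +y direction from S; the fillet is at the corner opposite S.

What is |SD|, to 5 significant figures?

71.234

S is at the origin; S and H share the same y with |SH| = 65.5 and H on the +x side, so H = (65.500, 0.0000). S and M share the same x with |SM| = 35.0 and M on the +y side, so M = (0.0000, 35.000). The virtual corner opposite S is at (65.500, 35.000). The tangent condition forces CD to be normal to HD and A1 meets WM tangentially, so CW is at right angles to WM, with radius 7.0, so the center C sits 7.0 in from both sides at C = (58.500, 28.000). That places the tangent points at D = (65.500, 28.000) on HD and W = (58.500, 35.000) on WM. Then |SD| = |D − S| = 71.234.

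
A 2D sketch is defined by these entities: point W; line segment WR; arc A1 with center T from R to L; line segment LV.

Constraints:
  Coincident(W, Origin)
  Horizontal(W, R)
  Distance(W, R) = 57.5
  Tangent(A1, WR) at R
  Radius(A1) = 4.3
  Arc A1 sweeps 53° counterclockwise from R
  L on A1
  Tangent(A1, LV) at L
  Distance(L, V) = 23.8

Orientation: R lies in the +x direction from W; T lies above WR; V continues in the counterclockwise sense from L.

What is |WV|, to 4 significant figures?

78.06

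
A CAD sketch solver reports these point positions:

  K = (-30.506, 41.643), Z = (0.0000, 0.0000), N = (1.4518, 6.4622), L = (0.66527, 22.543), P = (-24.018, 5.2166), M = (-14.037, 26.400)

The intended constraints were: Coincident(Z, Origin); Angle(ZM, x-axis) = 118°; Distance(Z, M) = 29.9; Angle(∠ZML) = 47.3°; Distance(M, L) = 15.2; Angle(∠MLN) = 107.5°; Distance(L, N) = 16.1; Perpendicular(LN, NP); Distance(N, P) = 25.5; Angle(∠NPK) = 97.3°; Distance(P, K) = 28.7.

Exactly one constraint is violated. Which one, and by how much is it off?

Distance(P, K) = 28.7 — off by 8.30.

Z = (0.00, 0.00) ✓; ZM at 118.0° ✓; |ZM| = 29.90 ✓; ∠ZML = 47.30° ✓; |ML| = 15.20 ✓; ∠MLN = 107.5° ✓; |LN| = 16.10 ✓; ∠(LN, NP) = 90.00° ✓; |NP| = 25.50 ✓; ∠NPK = 97.30° ✓; |PK| = 37.00 ✗.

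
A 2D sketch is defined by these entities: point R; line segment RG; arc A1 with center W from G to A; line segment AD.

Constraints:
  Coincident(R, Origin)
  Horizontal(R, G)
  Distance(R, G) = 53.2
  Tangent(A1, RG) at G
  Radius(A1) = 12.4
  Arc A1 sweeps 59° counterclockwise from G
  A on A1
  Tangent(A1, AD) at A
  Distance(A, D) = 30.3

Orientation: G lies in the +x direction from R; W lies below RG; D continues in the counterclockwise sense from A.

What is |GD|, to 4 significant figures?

41.37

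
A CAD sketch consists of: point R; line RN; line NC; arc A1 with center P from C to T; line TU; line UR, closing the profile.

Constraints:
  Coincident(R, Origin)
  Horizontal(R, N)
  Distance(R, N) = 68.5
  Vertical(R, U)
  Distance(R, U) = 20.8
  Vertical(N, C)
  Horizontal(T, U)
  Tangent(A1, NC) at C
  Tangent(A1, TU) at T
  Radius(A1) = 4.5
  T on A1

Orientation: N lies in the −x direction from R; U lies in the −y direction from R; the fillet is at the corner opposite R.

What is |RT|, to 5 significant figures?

67.295

The virtual corner opposite R is at (-68.500, -20.800). A1 meets NC tangentially, so PC is at right angles to NC and A1 meets TU tangentially, so PT is at right angles to TU, with radius 4.5, so the center P sits 4.5 in from both sides at P = (-64.000, -16.300). That places the tangent points at C = (-68.500, -16.300) on NC and T = (-64.000, -20.800) on TU. Then |RT| = |T − R| = 67.295.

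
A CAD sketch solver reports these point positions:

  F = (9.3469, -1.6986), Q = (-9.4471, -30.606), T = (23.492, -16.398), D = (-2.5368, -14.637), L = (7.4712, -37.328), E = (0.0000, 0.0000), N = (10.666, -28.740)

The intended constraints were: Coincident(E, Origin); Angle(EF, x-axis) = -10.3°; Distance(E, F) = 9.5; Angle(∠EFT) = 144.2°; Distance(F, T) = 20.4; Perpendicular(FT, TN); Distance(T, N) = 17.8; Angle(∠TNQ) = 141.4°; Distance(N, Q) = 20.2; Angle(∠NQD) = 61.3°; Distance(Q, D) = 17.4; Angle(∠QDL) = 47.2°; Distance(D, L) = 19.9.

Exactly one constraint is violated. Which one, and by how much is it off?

Distance(D, L) = 19.9 — off by 4.90.

E = (0.00, 0.00) ✓; EF at -10.30° ✓; |EF| = 9.500 ✓; ∠EFT = 144.2° ✓; |FT| = 20.40 ✓; ∠(FT, TN) = 90.00° ✓; |TN| = 17.80 ✓; ∠TNQ = 141.4° ✓; |NQ| = 20.20 ✓; ∠NQD = 61.30° ✓; |QD| = 17.40 ✓; ∠QDL = 47.20° ✓; |DL| = 24.80 ✗.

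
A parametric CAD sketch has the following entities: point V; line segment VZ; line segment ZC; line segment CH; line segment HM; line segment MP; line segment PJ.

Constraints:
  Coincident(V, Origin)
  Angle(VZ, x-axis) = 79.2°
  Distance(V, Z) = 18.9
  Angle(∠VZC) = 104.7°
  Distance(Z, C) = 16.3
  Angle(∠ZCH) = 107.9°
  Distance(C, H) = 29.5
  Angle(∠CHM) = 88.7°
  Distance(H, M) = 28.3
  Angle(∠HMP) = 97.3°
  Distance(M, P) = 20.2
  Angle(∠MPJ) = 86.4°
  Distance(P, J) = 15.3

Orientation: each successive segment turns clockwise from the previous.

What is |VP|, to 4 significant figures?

5.175

∠CHM = 88.7° gives HM at -159.5° from the x-axis; with |HM| = 28.3, M = (4.251, -17.63). ∠HMP = 97.3° gives MP at 117.8° from the x-axis; with |MP| = 20.2, P = (-5.170, 0.2412). Then |VP| = |P − V| = 5.175.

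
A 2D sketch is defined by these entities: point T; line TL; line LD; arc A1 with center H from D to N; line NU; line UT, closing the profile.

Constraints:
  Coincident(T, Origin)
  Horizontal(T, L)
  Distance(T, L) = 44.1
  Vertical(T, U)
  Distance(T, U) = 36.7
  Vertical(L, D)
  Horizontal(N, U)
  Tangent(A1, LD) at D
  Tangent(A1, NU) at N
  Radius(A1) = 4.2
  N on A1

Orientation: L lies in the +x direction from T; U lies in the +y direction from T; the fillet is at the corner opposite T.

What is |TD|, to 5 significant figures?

54.782

T is at the origin; T and L share the same y with |TL| = 44.1 and L on the +x side, so L = (44.100, 0.0000). T and U share the same x with |TU| = 36.7 and U on the +y side, so U = (0.0000, 36.700). The virtual corner opposite T is at (44.100, 36.700). The tangent condition forces HD to be normal to LD and A1 meets NU tangentially, so HN is at right angles to NU, with radius 4.2, so the center H sits 4.2 in from both sides at H = (39.900, 32.500). That places the tangent points at D = (44.100, 32.500) on LD and N = (39.900, 36.700) on NU. Then |TD| = |D − T| = 54.782.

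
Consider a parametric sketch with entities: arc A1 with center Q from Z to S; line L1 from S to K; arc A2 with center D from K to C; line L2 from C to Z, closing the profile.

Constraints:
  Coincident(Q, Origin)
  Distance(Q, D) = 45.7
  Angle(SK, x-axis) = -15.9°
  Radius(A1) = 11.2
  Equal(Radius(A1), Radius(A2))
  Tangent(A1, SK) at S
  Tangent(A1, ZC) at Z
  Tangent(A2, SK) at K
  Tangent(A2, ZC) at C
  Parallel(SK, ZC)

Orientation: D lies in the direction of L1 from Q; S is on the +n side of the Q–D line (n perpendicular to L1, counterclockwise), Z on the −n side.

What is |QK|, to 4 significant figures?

47.05

The slot axis is L1's direction at -15.9°, so u = (cos -15.9°, sin -15.9°) = (0.9617, -0.2740) and n = (−sin -15.9°, cos -15.9°) = (0.2740, 0.9617). Q is at the origin and D lies 45.7 along u from Q, so D = 45.7·u = (43.95, -12.52). Tangency of A1 to both parallel lines with radius 11.2 puts S and Z at Q ± 11.2·n: S = (3.068, 10.77), Z = (-3.068, -10.77). Equal radii place K and C the same way about D: K = D + 11.2·n = (47.02, -1.748), C = D − 11.2·n = (40.88, -23.29). Then |QK| = |K − Q| = 47.05.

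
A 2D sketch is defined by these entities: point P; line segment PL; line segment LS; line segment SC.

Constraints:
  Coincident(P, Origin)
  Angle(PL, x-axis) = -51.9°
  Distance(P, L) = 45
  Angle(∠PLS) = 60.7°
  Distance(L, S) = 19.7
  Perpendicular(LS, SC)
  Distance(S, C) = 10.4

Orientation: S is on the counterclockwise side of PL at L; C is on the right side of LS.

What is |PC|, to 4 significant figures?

49.70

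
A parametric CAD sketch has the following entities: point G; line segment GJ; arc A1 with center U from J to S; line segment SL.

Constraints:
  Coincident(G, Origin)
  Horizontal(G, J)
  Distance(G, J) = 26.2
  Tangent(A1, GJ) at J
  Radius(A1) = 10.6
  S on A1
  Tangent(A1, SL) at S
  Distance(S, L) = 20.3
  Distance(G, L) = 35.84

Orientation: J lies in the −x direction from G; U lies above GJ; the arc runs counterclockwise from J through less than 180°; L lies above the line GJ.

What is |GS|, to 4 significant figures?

19.29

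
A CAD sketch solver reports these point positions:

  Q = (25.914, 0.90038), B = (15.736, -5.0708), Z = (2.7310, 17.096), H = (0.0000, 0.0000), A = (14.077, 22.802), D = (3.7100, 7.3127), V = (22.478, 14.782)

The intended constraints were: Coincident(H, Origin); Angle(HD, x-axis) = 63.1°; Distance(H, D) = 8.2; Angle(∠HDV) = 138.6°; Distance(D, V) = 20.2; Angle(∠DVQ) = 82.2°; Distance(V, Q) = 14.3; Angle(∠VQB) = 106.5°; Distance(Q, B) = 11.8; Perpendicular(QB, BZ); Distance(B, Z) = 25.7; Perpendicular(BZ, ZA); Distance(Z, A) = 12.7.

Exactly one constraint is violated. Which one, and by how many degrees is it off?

Perpendicular(BZ, ZA) — off by 3.70°.

H = (0.00, 0.00) ✓; HD at 63.10° ✓; |HD| = 8.200 ✓; ∠HDV = 138.6° ✓; |DV| = 20.20 ✓; ∠DVQ = 82.20° ✓; |VQ| = 14.30 ✓; ∠VQB = 106.5° ✓; |QB| = 11.80 ✓; ∠(QB, BZ) = 90.00° ✓; |BZ| = 25.70 ✓; ∠(BZ, ZA) = 93.70° ✗; |ZA| = 12.70 ✓.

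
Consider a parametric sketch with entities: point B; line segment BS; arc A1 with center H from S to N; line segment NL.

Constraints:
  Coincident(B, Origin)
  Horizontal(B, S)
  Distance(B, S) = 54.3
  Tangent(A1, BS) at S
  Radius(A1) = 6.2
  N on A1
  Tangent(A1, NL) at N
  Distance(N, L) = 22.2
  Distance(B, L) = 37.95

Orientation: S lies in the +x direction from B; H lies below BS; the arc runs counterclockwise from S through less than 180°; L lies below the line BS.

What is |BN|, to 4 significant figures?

50.06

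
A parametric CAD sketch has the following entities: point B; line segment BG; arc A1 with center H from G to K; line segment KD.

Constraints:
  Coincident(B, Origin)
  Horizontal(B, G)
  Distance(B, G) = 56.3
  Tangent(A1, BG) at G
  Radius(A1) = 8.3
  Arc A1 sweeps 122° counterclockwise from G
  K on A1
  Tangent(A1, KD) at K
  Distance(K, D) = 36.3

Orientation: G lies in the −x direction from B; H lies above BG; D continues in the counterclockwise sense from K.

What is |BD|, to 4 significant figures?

81.13

B is at the origin; BG is horizontal with |BG| = 56.3 and G on the −x side, so G = (-56.30, 0.000). The tangent condition forces HG to be normal to BG, so H = G + (0, 8.3) = (-56.30, 8.300). On A1, G sits at bearing -90° from H; a 122° counterclockwise sweep puts K at bearing 32°, so K = H + 8.3·(cos 32°, sin 32°) = (-49.26, 12.70). Since A1 is tangent to KD there, HK ⟂ KD, so KD runs along (−sin 32°, cos 32°); with |KD| = 36.3, D = (-68.50, 43.48). Then |BD| = |D − B| = 81.13.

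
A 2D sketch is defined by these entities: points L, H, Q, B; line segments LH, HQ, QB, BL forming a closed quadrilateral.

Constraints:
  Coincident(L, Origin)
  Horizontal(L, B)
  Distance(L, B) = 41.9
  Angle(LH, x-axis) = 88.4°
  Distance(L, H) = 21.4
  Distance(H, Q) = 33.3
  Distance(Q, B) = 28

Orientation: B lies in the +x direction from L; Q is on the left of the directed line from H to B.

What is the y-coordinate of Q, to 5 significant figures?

26.701

Checks: |HQ| = 33.30 ✓; |QB| = 28.00 ✓.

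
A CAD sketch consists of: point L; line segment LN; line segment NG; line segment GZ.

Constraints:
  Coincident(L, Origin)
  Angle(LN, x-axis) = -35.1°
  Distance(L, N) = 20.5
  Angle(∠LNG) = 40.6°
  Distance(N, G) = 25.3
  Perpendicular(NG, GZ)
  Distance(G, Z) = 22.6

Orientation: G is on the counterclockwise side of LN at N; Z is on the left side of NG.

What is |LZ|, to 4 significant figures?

13.44

L is at the origin; LN runs at -35.1° with length 20.5, so N = 20.5·(cos -35.1°, sin -35.1°) = (16.77, -11.79). ∠LNG = 40.6°, so NG runs at -35.1° + (180° − 40.6°) = 104.3° from the x-axis; with |NG| = 25.3, G = N + 25.3·(cos 104.3°, sin 104.3°) = (10.52, 12.73). NG is perpendicular to GZ; with |GZ| = 22.6 on the left of NG, Z = G + 22.6·(-0.9690, -0.2470) = (-11.38, 7.146). Then |LZ| = |Z − L| = 13.44.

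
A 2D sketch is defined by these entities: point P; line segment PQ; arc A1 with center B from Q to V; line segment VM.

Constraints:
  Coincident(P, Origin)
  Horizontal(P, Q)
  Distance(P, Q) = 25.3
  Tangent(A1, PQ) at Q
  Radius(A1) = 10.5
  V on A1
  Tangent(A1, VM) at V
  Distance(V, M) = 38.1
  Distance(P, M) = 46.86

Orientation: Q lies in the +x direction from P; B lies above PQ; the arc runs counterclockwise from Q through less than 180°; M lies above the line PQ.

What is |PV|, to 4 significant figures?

37.50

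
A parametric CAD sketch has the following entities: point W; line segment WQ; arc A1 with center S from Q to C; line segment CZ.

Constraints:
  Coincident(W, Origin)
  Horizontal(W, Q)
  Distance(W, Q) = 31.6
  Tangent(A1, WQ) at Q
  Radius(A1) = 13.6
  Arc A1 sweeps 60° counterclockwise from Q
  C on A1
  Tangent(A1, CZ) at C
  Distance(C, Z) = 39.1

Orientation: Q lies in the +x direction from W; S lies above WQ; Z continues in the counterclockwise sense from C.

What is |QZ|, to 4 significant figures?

51.33

W is at the origin; WQ is horizontal with |WQ| = 31.6 and Q on the +x side, so Q = (31.60, 0.000). A1 meets WQ tangentially, so SQ is at right angles to WQ, so S = Q + (0, 13.6) = (31.60, 13.60). On A1, Q sits at bearing -90° from S; a 60° counterclockwise sweep puts C at bearing -30°, so C = S + 13.6·(cos -30°, sin -30°) = (43.38, 6.800). A1 meets CZ tangentially, so SC is at right angles to CZ, so CZ runs along (−sin -30°, cos -30°); with |CZ| = 39.1, Z = (62.93, 40.66). Then |QZ| = |Z − Q| = 51.33.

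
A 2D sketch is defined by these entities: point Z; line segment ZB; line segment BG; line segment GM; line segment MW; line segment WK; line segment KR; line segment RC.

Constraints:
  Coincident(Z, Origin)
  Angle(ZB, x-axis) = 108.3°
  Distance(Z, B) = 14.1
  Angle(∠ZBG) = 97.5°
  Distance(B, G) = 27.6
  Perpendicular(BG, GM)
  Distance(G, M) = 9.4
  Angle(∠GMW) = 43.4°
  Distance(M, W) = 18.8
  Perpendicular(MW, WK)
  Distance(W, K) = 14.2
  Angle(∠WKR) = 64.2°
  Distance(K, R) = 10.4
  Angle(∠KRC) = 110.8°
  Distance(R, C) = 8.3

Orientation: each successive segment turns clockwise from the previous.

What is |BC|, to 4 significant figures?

21.67

∠WKR = 64.2° gives KR at -46.60° from the x-axis; with |KR| = 10.4, R = (19.13, 29.33). ∠KRC = 110.8° gives RC at -115.8° from the x-axis; with |RC| = 8.3, C = (15.51, 21.86). Then |BC| = |C − B| = 21.67.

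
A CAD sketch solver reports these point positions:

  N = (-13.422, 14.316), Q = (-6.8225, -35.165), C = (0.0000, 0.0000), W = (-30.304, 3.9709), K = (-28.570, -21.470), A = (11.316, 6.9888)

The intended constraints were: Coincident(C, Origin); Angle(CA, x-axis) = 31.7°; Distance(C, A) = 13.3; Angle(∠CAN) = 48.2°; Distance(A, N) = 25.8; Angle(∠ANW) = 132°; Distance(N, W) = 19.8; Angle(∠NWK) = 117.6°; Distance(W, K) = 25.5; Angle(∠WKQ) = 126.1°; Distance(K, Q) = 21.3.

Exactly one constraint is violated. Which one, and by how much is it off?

Distance(K, Q) = 21.3 — off by 4.40.

C = (0.00, 0.00) ✓; CA at 31.70° ✓; |CA| = 13.30 ✓; ∠CAN = 48.20° ✓; |AN| = 25.80 ✓; ∠ANW = 132.0° ✓; |NW| = 19.80 ✓; ∠NWK = 117.6° ✓; |WK| = 25.50 ✓; ∠WKQ = 126.1° ✓; |KQ| = 25.70 ✗.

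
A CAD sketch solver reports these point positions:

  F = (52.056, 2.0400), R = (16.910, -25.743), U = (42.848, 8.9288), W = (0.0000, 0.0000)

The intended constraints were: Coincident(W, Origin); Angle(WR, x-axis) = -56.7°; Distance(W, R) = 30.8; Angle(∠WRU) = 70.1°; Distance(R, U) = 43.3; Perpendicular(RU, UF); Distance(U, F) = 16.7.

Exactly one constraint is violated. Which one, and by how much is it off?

Distance(U, F) = 16.7 — off by 5.20.

W = (0.00, 0.00) ✓; WR at -56.70° ✓; |WR| = 30.80 ✓; ∠WRU = 70.10° ✓; |RU| = 43.30 ✓; ∠(RU, UF) = 90.00° ✓; |UF| = 11.50 ✗.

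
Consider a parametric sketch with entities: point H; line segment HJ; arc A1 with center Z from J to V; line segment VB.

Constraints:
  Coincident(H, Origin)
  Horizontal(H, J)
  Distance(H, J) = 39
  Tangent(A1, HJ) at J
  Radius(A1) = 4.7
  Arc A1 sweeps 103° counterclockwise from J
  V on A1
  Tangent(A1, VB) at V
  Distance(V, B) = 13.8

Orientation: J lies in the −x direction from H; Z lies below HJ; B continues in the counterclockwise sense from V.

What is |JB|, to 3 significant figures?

19.3

H is at the origin; H and J share the same y with |HJ| = 39.0 and J on the −x side, so J = (-39.0, 0.00). Tangency of A1 to HJ means the radius ZJ is perpendicular to HJ, so Z = J + (0, -4.7) = (-39.0, -4.70). On A1, J sits at bearing 90° from Z; a 103° counterclockwise sweep puts V at bearing 193°, so V = Z + 4.7·(cos 193°, sin 193°) = (-43.6, -5.76). The tangent condition forces ZV to be normal to VB, so VB runs along (−sin 193°, cos 193°); with |VB| = 13.8, B = (-40.5, -19.2). Then |JB| = |B − J| = 19.3.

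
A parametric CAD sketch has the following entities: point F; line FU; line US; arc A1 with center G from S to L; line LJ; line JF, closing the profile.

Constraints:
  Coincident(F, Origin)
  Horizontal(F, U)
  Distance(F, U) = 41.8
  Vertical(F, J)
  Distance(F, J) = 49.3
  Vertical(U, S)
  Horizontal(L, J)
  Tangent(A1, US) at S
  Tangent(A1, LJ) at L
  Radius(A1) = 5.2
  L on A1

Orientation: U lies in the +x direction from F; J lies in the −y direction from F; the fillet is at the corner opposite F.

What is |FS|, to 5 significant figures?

60.762

The virtual corner opposite F is at (41.800, -49.300). Since A1 is tangent to US there, GS ⟂ US and the tangent condition forces GL to be normal to LJ, with radius 5.2, so the center G sits 5.2 in from both sides at G = (36.600, -44.100). That places the tangent points at S = (41.800, -44.100) on US and L = (36.600, -49.300) on LJ. Then |FS| = |S − F| = 60.762.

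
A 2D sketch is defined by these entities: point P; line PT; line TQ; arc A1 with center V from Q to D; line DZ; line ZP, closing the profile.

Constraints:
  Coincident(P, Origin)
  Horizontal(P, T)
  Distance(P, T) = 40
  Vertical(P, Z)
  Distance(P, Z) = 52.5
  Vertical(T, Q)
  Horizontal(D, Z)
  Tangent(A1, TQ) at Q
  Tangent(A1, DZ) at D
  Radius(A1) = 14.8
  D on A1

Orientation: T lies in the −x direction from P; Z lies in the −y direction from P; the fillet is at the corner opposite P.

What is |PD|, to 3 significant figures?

58.2

P is at the origin; PT is horizontal with |PT| = 40.0 and T on the −x side, so T = (-40.0, 0.00). P and Z share the same x with |PZ| = 52.5 and Z on the −y side, so Z = (0.00, -52.5). The virtual corner opposite P is at (-40.0, -52.5). A1 meets TQ tangentially, so VQ is at right angles to TQ and tangency of A1 to DZ means the radius VD is perpendicular to DZ, with radius 14.8, so the center V sits 14.8 in from both sides at V = (-25.2, -37.7). That places the tangent points at Q = (-40.0, -37.7) on TQ and D = (-25.2, -52.5) on DZ. Then |PD| = |D − P| = 58.2.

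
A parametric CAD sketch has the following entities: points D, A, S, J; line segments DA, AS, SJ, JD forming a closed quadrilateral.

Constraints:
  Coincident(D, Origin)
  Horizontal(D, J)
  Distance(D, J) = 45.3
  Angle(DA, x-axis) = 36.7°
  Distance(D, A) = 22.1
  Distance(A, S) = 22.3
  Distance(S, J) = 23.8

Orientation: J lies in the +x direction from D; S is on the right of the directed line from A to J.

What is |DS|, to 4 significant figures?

24.55

Checks: |AS| = 22.30 ✓; |SJ| = 23.80 ✓.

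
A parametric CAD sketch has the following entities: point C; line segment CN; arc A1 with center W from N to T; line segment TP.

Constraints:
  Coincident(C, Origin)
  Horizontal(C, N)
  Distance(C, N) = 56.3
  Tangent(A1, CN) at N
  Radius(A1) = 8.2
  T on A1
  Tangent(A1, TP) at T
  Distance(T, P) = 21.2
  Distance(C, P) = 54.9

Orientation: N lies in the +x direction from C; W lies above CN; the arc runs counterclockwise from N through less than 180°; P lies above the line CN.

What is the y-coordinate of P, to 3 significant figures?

28.8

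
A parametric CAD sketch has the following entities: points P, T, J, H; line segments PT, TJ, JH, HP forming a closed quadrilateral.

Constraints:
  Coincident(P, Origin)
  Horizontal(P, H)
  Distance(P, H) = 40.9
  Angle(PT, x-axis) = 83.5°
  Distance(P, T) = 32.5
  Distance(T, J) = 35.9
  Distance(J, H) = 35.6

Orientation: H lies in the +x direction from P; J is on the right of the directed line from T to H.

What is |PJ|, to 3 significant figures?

6.54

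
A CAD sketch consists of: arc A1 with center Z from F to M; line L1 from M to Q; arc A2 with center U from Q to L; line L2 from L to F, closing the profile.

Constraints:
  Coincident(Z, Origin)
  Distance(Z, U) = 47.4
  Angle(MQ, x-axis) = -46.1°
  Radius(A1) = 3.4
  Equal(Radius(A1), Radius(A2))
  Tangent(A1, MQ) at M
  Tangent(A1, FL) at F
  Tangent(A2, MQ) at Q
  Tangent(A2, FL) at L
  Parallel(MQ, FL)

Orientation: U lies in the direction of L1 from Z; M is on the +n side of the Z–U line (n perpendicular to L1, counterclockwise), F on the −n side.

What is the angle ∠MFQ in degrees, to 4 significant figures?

81.84°

The slot axis is L1's direction at -46.1°, so u = (cos -46.1°, sin -46.1°) = (0.6934, -0.7206) and n = (−sin -46.1°, cos -46.1°) = (0.7206, 0.6934). Z is at the origin and U lies 47.4 along u from Z, so U = 47.4·u = (32.87, -34.15). Tangency of A1 to both parallel lines with radius 3.4 puts M and F at Z ± 3.4·n: M = (2.450, 2.358), F = (-2.450, -2.358). Equal radii place Q and L the same way about U: Q = U + 3.4·n = (35.32, -31.80), L = U − 3.4·n = (30.42, -36.51). Then cos ∠MFQ = FM·FQ / (|FM||FQ|), giving 81.84°.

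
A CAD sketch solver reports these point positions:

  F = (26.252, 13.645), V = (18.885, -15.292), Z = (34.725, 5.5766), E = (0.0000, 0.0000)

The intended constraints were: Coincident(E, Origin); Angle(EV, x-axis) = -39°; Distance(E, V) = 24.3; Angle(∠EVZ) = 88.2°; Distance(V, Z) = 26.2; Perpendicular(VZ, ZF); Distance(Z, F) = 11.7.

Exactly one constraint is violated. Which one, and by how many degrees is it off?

Perpendicular(VZ, ZF) — off by 6.40°.

E = (0.00, 0.00) ✓; EV at -39.00° ✓; |EV| = 24.30 ✓; ∠EVZ = 88.20° ✓; |VZ| = 26.20 ✓; ∠(VZ, ZF) = 83.60° ✗; |ZF| = 11.70 ✓.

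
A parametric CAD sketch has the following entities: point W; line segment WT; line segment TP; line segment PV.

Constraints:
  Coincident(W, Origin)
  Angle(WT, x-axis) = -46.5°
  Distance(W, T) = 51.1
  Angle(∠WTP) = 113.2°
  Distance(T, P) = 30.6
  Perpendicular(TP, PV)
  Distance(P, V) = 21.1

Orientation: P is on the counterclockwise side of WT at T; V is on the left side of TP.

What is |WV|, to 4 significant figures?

56.94

∠WTP = 113.2°, so TP runs at -46.5° + (180° − 113.2°) = 20.30° from the x-axis; with |TP| = 30.6, P = T + 30.6·(cos 20.30°, sin 20.30°) = (63.87, -26.45). TP ⟂ PV; with |PV| = 21.1 on the left of TP, V = P + 21.1·(-0.3469, 0.9379) = (56.55, -6.661). Then |WV| = |V − W| = 56.94.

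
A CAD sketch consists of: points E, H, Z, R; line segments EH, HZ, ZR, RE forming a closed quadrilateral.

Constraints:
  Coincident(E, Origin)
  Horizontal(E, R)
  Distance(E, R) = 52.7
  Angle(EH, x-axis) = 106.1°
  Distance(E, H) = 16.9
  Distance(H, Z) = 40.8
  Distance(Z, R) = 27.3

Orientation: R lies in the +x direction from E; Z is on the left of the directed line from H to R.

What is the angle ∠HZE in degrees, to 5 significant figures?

23.606°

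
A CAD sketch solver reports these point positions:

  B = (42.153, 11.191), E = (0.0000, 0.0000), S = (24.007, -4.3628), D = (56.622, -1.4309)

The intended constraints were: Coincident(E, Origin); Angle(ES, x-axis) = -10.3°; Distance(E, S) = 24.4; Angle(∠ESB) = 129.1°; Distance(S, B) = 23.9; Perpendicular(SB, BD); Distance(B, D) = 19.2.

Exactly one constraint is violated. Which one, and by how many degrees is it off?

Perpendicular(SB, BD) — off by 8.30°.

E = (0.00, 0.00) ✓; ES at -10.30° ✓; |ES| = 24.40 ✓; ∠ESB = 129.1° ✓; |SB| = 23.90 ✓; ∠(SB, BD) = 81.70° ✗; |BD| = 19.20 ✓.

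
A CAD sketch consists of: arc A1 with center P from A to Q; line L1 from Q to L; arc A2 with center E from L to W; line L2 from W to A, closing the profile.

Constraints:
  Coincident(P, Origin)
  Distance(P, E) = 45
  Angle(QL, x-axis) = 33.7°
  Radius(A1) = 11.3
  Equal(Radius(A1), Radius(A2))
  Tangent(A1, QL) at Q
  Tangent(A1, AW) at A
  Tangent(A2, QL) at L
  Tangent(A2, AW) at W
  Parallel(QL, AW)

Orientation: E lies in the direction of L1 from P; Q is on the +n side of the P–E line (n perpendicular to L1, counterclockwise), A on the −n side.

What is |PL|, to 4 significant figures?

46.40

Tangency of A1 to both parallel lines with radius 11.3 puts Q and A at P ± 11.3·n: Q = (-6.270, 9.401), A = (6.270, -9.401). Equal radii place L and W the same way about E: L = E + 11.3·n = (31.17, 34.37), W = E − 11.3·n = (43.71, 15.57). Then |PL| = |L − P| = 46.40.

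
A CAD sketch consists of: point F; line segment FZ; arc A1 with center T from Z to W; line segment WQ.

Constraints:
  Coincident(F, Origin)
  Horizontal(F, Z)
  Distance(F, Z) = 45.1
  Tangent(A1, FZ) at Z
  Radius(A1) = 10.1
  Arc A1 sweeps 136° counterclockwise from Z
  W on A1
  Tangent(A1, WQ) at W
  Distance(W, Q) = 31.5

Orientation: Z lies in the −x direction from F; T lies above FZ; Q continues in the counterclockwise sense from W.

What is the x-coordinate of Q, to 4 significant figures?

-60.74

On A1, Z sits at bearing -90° from T; a 136° counterclockwise sweep puts W at bearing 46°, so W = T + 10.1·(cos 46°, sin 46°) = (-38.08, 17.37). Tangency of A1 to WQ means the radius TW is perpendicular to WQ, so WQ runs along (−sin 46°, cos 46°); with |WQ| = 31.5, Q = (-60.74, 39.25). So Q.x = -60.74.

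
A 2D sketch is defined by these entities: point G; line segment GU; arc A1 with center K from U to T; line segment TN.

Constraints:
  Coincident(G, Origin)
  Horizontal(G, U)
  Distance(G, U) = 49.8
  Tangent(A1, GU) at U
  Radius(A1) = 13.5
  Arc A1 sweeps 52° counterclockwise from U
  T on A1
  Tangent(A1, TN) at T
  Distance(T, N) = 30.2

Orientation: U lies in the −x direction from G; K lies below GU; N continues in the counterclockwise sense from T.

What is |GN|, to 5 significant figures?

84.179

G is at the origin; G and U share the same y with |GU| = 49.8 and U on the −x side, so U = (-49.800, 0.0000). A1 meets GU tangentially, so KU is at right angles to GU, so K = U + (0, -13.5) = (-49.800, -13.500). On A1, U sits at bearing 90° from K; a 52° counterclockwise sweep puts T at bearing 142°, so T = K + 13.5·(cos 142°, sin 142°) = (-60.438, -5.1886). A1 meets TN tangentially, so KT is at right angles to TN, so TN runs along (−sin 142°, cos 142°); with |TN| = 30.2, N = (-79.031, -28.986). Then |GN| = |N − G| = 84.179.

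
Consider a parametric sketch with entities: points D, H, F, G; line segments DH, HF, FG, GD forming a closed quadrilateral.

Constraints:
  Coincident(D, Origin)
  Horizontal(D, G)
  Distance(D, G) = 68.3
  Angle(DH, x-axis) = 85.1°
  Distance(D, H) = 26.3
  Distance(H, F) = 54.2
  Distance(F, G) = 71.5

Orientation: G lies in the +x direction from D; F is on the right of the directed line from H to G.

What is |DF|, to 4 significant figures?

28.11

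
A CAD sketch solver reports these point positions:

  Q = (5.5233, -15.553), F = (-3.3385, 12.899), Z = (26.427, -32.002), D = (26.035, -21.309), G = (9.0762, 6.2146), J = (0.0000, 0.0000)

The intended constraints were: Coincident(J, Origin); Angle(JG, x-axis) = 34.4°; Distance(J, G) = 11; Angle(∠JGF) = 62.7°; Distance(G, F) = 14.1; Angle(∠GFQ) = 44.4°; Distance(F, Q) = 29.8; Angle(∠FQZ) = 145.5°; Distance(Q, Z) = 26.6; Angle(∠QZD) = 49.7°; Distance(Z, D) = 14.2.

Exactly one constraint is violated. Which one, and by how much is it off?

Distance(Z, D) = 14.2 — off by 3.50.

J = (0.00, 0.00) ✓; JG at 34.40° ✓; |JG| = 11.00 ✓; ∠JGF = 62.70° ✓; |GF| = 14.10 ✓; ∠GFQ = 44.40° ✓; |FQ| = 29.80 ✓; ∠FQZ = 145.5° ✓; |QZ| = 26.60 ✓; ∠QZD = 49.70° ✓; |ZD| = 10.70 ✗.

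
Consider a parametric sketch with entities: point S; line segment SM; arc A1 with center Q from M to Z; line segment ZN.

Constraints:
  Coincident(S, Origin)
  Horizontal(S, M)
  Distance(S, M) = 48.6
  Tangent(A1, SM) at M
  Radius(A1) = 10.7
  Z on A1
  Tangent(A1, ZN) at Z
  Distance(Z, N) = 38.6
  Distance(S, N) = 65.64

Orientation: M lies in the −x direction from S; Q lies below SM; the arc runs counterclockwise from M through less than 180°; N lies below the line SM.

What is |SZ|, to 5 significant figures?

60.264

S is at the origin; S and M share the same y with |SM| = 48.6 and M on the −x side, so M = (-48.600, 0.0000). The tangent condition forces QM to be normal to SM, so Q = M + (0, -10.7) = (-48.600, -10.700). Since QZ ⟂ ZN (tangency), |QN| = √(10.7² + 38.6²) = 40.056 regardless of where Z sits on A1. So N lies on both circle(S, 65.64) and circle(Q, 40.056); the below-SM intersection is N = (-42.236, -50.247). Z is the foot of the tangent from N: Z = (-58.326, -15.160).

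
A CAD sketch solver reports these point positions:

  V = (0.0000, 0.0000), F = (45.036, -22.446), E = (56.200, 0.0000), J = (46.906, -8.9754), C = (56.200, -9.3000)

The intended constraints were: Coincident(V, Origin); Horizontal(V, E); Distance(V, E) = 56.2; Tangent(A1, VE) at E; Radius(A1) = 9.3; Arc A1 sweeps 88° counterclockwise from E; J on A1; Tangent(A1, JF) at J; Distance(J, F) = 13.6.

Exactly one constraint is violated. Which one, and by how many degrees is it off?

Tangent(A1, JF) at J — off by 5.90°.

V = (0.00, 0.00) ✓; V.y = 0.00, E.y = 0.00 ✓; |VE| = 56.20 ✓; ∠(CE, EV) = 90.00° ✓; |CE| = 9.300 ✓; bearing(C→J) − bearing(C→E) = 88.00° ✓; |CJ| = 9.300 ✓; ∠(CJ, JF) = 95.90° ✗; |JF| = 13.60 ✓.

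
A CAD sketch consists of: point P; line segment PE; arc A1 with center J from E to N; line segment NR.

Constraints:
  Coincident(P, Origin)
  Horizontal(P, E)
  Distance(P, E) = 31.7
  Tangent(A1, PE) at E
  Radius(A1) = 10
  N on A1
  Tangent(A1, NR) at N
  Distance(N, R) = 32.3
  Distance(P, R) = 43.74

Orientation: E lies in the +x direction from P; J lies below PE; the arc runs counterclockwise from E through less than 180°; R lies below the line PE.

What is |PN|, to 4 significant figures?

23.40

Checks: |JE| = 10.00 ✓; |JN| = 10.00 ✓; ∠(JN, NR) = 90.00° ✓; |NR| = 32.30 ✓; |PR| = 43.74 ✓.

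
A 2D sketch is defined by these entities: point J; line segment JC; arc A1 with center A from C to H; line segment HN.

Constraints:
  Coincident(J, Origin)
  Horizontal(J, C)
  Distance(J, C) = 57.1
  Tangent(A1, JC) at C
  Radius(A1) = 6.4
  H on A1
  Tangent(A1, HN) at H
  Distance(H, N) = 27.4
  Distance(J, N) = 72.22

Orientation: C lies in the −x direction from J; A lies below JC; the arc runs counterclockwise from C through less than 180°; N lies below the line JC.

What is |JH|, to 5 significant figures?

63.813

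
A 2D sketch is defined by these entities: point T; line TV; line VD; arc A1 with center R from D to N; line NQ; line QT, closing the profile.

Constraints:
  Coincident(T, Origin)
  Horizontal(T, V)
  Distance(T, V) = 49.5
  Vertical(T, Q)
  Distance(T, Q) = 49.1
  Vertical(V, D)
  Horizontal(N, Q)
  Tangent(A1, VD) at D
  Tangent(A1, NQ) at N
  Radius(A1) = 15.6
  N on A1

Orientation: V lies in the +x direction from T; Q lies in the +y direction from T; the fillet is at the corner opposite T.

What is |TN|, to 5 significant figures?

59.666

T is at the origin; T and V share the same y with |TV| = 49.5 and V on the +x side, so V = (49.500, 0.0000). T and Q share the same x with |TQ| = 49.1 and Q on the +y side, so Q = (0.0000, 49.100). The virtual corner opposite T is at (49.500, 49.100). A1 meets VD tangentially, so RD is at right angles to VD and A1 meets NQ tangentially, so RN is at right angles to NQ, with radius 15.6, so the center R sits 15.6 in from both sides at R = (33.900, 33.500). That places the tangent points at D = (49.500, 33.500) on VD and N = (33.900, 49.100) on NQ. Then |TN| = |N − T| = 59.666.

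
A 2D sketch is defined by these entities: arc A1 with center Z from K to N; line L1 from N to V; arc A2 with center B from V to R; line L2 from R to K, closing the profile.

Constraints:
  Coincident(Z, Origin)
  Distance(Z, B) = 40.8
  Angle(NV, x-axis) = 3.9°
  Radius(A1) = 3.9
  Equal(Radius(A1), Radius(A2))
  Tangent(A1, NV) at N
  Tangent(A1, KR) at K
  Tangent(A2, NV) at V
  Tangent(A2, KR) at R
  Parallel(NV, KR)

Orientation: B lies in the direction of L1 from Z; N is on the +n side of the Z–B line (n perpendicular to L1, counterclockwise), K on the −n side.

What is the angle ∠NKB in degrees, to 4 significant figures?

84.54°

The slot axis is L1's direction at 3.9°, so u = (cos 3.9°, sin 3.9°) = (0.9977, 0.06802) and n = (−sin 3.9°, cos 3.9°) = (-0.06802, 0.9977). Z is at the origin and B lies 40.8 along u from Z, so B = 40.8·u = (40.71, 2.775). Tangency of A1 to both parallel lines with radius 3.9 puts N and K at Z ± 3.9·n: N = (-0.2653, 3.891), K = (0.2653, -3.891). Then cos ∠NKB = KN·KB / (|KN||KB|), giving 84.54°.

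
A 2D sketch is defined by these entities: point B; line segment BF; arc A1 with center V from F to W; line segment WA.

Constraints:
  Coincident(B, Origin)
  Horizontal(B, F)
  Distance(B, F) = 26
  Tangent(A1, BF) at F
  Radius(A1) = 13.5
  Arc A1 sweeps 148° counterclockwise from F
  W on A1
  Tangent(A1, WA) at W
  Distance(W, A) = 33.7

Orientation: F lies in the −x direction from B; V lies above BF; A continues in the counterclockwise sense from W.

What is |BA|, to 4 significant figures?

63.89

B is at the origin; BF is horizontal with |BF| = 26.0 and F on the −x side, so F = (-26.00, 0.000). Since A1 is tangent to BF there, VF ⟂ BF, so V = F + (0, 13.5) = (-26.00, 13.50). On A1, F sits at bearing -90° from V; a 148° counterclockwise sweep puts W at bearing 58°, so W = V + 13.5·(cos 58°, sin 58°) = (-18.85, 24.95). Tangency of A1 to WA means the radius VW is perpendicular to WA, so WA runs along (−sin 58°, cos 58°); with |WA| = 33.7, A = (-47.43, 42.81). Then |BA| = |A − B| = 63.89.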